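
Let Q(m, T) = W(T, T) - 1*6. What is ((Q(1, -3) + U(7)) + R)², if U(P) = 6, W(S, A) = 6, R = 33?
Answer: 1521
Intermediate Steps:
Q(m, T) = 0 (Q(m, T) = 6 - 1*6 = 6 - 6 = 0)
((Q(1, -3) + U(7)) + R)² = ((0 + 6) + 33)² = (6 + 33)² = 39² = 1521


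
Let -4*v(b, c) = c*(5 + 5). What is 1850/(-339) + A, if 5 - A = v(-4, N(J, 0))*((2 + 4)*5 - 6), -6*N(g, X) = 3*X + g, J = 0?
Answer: -155/339 ≈ -0.45723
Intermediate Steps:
N(g, X) = -X/2 - g/6 (N(g, X) = -(3*X + g)/6 = -(g + 3*X)/6 = -X/2 - g/6)
v(b, c) = -5*c/2 (v(b, c) = -c*(5 + 5)/4 = -c*10/4 = -5*c/2)
A = 5 (A = 5 - (-5*(-1/2*0 - 1/6*0)/2)*((2 + 4)*5 - 6) = 5 - (-5*(0 + 0)/2)*(6*5 - 6) = 5 - (-5/2*0)*(30 - 6) = 5 - 0*24 = 5 - 1*0 = 5 + 0 = 5)
1850/(-339) + A = 1850/(-339) + 5 = 1850*(-1/339) + 5 = -1850/339 + 5 = -155/339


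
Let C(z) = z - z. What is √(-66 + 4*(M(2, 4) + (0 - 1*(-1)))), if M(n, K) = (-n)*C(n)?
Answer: I*√62 ≈ 7.874*I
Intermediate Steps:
C(z) = 0
M(n, K) = 0 (M(n, K) = -n*0 = 0)
√(-66 + 4*(M(2, 4) + (0 - 1*(-1)))) = √(-66 + 4*(0 + (0 - 1*(-1)))) = √(-66 + 4*(0 + (0 + 1))) = √(-66 + 4*(0 + 1)) = √(-66 + 4*1) = √(-66 + 4) = √(-62) = I*√62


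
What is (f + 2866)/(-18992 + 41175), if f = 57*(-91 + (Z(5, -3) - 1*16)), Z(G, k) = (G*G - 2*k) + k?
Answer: -1637/22183 ≈ -0.073795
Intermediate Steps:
Z(G, k) = G² - k (Z(G, k) = (G² - 2*k) + k = G² - k)
f = -4503 (f = 57*(-91 + ((5² - 1*(-3)) - 1*16)) = 57*(-91 + ((25 + 3) - 16)) = 57*(-91 + (28 - 16)) = 57*(-91 + 12) = 57*(-79) = -4503)
(f + 2866)/(-18992 + 41175) = (-4503 + 2866)/(-18992 + 41175) = -1637/22183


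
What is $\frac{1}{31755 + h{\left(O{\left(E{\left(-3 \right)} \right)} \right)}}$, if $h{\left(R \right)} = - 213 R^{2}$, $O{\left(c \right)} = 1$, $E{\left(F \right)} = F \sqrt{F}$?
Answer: $\frac{1}{31542} \approx 3.1704 \cdot 10^{-5}$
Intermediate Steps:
$E{\left(F \right)} = F^{\frac{3}{2}}$
$\frac{1}{31755 + h{\left(O{\left(E{\left(-3 \right)} \right)} \right)}} = \frac{1}{31755 - 213 \cdot 1^{2}} = \frac{1}{31755 - 213} = \frac{1}{31542}$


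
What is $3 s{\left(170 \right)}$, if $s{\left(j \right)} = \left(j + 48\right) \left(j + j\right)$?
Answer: $222360$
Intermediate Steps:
$s{\left(j \right)} = 2 j \left(48 + j\right)$ ($s{\left(j \right)} = \left(48 + j\right) 2 j = 2 j \left(48 + j\right)$)
$3 s{\left(170 \right)} = 3 \cdot 2 \cdot 170 \left(48 + 170\right) = 3 \cdot 2 \cdot 170 \cdot 218 = 3 \cdot 74120 = 222360$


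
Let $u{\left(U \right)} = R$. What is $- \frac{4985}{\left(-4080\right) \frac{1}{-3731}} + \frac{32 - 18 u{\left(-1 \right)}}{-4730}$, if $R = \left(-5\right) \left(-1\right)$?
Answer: $- \frac{8797319891}{1929840} \approx -4558.6$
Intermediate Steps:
$R = 5$
$u{\left(U \right)} = 5$
$- \frac{4985}{\left(-4080\right) \frac{1}{-3731}} + \frac{32 - 18 u{\left(-1 \right)}}{-4730} = - \frac{4985}{\left(-4080\right) \frac{1}{-3731}} + \frac{32 - 90}{-4730} = - \frac{4985}{\left(-4080\right) \left(- \frac{1}{3731}\right)} + \left(32 - 90\right) \left(- \frac{1}{4730}\right) = - \frac{4985}{\frac{4080}{3731}} - - \frac{29}{2365} = \left(-4985\right) \frac{3731}{4080} + \frac{29}{2365} = - \frac{3719807}{816} + \frac{29}{2365} = - \frac{8797319891}{1929840}$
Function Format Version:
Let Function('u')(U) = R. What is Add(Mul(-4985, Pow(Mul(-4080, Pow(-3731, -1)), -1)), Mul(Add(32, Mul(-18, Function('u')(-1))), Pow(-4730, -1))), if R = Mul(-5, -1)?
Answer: Rational(-8797319891, 1929840) ≈ -4558.6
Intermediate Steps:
R = 5
Function('u')(U) = 5
Add(Mul(-4985, Pow(Mul(-4080, Pow(-3731, -1)), -1)), Mul(Add(32, Mul(-18, Function('u')(-1))), Pow(-4730, -1))) = Add(Mul(-4985, Pow(Mul(-4080, Pow(-3731, -1)), -1)), Mul(Add(32, Mul(-18, 5)), Pow(-4730, -1))) = Add(Mul(-4985, Pow(Mul(-4080, Rational(-1, 3731)), -1)), Mul(Add(32, -90), Rational(-1, 4730))) = Add(Mul(-4985, Pow(Rational(4080, 3731), -1)), Mul(-58, Rational(-1, 4730))) = Add(Mul(-4985, Rational(3731, 4080)), Rational(29, 2365)) = Add(Rational(-3719807, 816), Rational(29, 2365)) = Rational(-8797319891, 1929840)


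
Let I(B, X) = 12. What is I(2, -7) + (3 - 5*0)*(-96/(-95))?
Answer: 1428/95 ≈ 15.032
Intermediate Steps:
I(2, -7) + (3 - 5*0)*(-96/(-95)) = 12 + (3 - 5*0)*(-96/(-95)) = 12 + (3 + 0)*(-96*(-1/95)) = 12 + 3*(96/95) = 12 + 288/95 = 1428/95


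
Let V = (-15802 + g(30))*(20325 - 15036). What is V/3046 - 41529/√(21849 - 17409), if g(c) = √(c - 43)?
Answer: -41788389/1523 - 13843*√1110/740 + 5289*I*√13/3046 ≈ -28061.0 + 6.2606*I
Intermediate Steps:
g(c) = √(-43 + c)
V = -83576778 + 5289*I*√13 (V = (-15802 + √(-43 + 30))*(20325 - 15036) = (-15802 + √(-13))*5289 = (-15802 + I*√13)*5289 = -83576778 + 5289*I*√13 ≈ -8.3577e+7 + 19070.0*I)
V/3046 - 41529/√(21849 - 17409) = (-83576778 + 5289*I*√13)/3046 - 41529/√(21849 - 17409) = (-83576778 + 5289*I*√13)*(1/3046) - 41529*√1110/2220 = (-41788389/1523 + 5289*I*√13/3046) - 41529*√1110/2220 = (-41788389/1523 + 5289*I*√13/3046) - 13843*√1110/740 = -41788389/1523 - 13843*√1110/740 + 5289*I*√13/3046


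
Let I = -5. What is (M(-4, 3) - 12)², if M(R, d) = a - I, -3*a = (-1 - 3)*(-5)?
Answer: 1681/9 ≈ 186.78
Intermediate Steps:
a = -20/3 (a = -(-1 - 3)*(-5)/3 = -(-4)*(-5)/3 = -⅓*20 = -20/3 ≈ -6.6667)
M(R, d) = -5/3 (M(R, d) = -20/3 - 1*(-5) = -20/3 + 5 = -5/3)
(M(-4, 3) - 12)² = (-5/3 - 12)² = (-41/3)² = 1681/9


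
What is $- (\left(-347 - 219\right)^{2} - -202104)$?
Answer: $-522460$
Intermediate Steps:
$- (\left(-347 - 219\right)^{2} - -202104) = - (\left(-566\right)^{2} + 202104) = - (320356 + 202104) = \left(-1\right) 522460 = -522460$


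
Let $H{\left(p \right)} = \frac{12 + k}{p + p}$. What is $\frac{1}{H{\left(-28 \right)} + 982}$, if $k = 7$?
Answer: $\frac{56}{54973} \approx 0.0010187$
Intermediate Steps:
$H{\left(p \right)} = \frac{19}{2 p}$ ($H{\left(p \right)} = \frac{12 + 7}{p + p} = \frac{19}{2 p}$)
$\frac{1}{H{\left(-28 \right)} + 982} = \frac{1}{\frac{19}{2 \left(-28\right)} + 982} = \frac{1}{\frac{19}{2} \left(- \frac{1}{28}\right) + 982} = \frac{1}{- \frac{19}{56} + 982} = \frac{1}{\frac{54973}{56}} = \frac{56}{54973}$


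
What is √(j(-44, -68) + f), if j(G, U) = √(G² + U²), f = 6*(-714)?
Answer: 2*√(-1071 + √410) ≈ 64.831*I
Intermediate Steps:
f = -4284
√(j(-44, -68) + f) = √(√((-44)² + (-68)²) - 4284) = √(√(1936 + 4624) - 4284) = √(√6560 - 4284) = √(4*√410 - 4284) = √(-4284 + 4*√410)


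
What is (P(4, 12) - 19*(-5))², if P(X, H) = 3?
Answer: 9604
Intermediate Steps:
(P(4, 12) - 19*(-5))² = (3 - 19*(-5))² = (3 + 95)² = 98² = 9604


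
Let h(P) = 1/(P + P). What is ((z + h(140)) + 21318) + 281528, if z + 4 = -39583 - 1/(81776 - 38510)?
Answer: 1594622966653/6057240 ≈ 2.6326e+5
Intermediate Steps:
h(P) = 1/(2*P)
z = -1712771143/43266 (z = -4 + (-39583 - 1/(81776 - 38510)) = -4 + (-39583 - 1/43266) = -4 - 1712598079/43266 = -1712771143/43266 ≈ -39587.)
((z + h(140)) + 21318) + 281528 = ((-1712771143/43266 + (½)/140) + 21318) + 281528 = ((-1712771143/43266 + (½)*(1/140)) + 21318) + 281528 = ((-1712771143/43266 + 1/280) + 21318) + 281528 = (-239787938387/6057240 + 21318) + 281528 = -110659696067/6057240 + 281528 = 1594622966653/6057240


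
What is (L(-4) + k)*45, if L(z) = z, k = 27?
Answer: 1035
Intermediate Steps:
(L(-4) + k)*45 = (-4 + 27)*45 = 23*45 = 1035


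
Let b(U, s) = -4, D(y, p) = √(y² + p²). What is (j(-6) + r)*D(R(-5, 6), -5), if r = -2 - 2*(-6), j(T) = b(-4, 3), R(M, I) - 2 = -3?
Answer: 6*√26 ≈ 30.594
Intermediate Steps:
R(M, I) = -1 (R(M, I) = 2 - 3 = -1)
D(y, p) = √(p² + y²)
j(T) = -4
r = 10 (r = -2 + 12 = 10)
(j(-6) + r)*D(R(-5, 6), -5) = (-4 + 10)*√((-5)² + (-1)²) = 6*√(25 + 1) = 6*√26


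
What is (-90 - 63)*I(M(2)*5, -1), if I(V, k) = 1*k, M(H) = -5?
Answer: 153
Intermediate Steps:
I(V, k) = k
(-90 - 63)*I(M(2)*5, -1) = (-90 - 63)*(-1) = -153*(-1) = 153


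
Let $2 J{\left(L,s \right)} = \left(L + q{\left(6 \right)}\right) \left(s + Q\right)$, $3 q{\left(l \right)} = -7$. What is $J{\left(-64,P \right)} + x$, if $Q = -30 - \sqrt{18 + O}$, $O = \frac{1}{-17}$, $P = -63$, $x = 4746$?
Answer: $\frac{15661}{2} + \frac{199 \sqrt{5185}}{102} \approx 7971.0$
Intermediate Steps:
$O = - \frac{1}{17} \approx -0.058824$
$q{\left(l \right)} = - \frac{7}{3}$ ($q{\left(l \right)} = \frac{1}{3} \left(-7\right) = - \frac{7}{3}$)
$Q = -30 - \frac{\sqrt{5185}}{17}$ ($Q = -30 - \sqrt{18 - \frac{1}{17}} = -30 - \sqrt{\frac{305}{17}} = -30 - \frac{\sqrt{5185}}{17} \approx -34.236$)
$J{\left(L,s \right)} = \frac{\left(- \frac{7}{3} + L\right) \left(-30 + s - \frac{\sqrt{5185}}{17}\right)}{2}$ ($J{\left(L,s \right)} = \frac{\left(L - \frac{7}{3}\right) \left(s - \left(30 + \frac{\sqrt{5185}}{17}\right)\right)}{2} = \frac{\left(- \frac{7}{3} + L\right) \left(-30 + s - \frac{\sqrt{5185}}{17}\right)}{2}$)
$J{\left(-64,P \right)} + x = \left(35 - - \frac{147}{2} + \frac{7 \sqrt{5185}}{102} + \frac{1}{2} \left(-64\right) \left(-63\right) - - \frac{32 \left(510 + \sqrt{5185}\right)}{17}\right) + 4746 = \left(35 + \frac{147}{2} + \frac{7 \sqrt{5185}}{102} + 2016 + \left(960 + \frac{32 \sqrt{5185}}{17}\right)\right) + 4746 = \left(\frac{6169}{2} + \frac{199 \sqrt{5185}}{102}\right) + 4746 = \frac{15661}{2} + \frac{199 \sqrt{5185}}{102}$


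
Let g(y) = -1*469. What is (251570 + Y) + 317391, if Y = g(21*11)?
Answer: 568492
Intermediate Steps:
g(y) = -469
Y = -469
(251570 + Y) + 317391 = (251570 - 469) + 317391 = 251101 + 317391 = 568492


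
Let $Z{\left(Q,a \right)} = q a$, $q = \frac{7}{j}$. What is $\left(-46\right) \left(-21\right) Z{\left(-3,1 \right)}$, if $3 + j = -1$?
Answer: $- \frac{3381}{2} \approx -1690.5$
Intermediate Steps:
$j = -4$ ($j = -3 - 1 = -4$)
$q = - \frac{7}{4}$ ($q = \frac{7}{-4} = 7 \left(- \frac{1}{4}\right) = - \frac{7}{4} \approx -1.75$)
$Z{\left(Q,a \right)} = - \frac{7 a}{4}$
$\left(-46\right) \left(-21\right) Z{\left(-3,1 \right)} = \left(-46\right) \left(-21\right) \left(\left(- \frac{7}{4}\right) 1\right) = 966 \left(- \frac{7}{4}\right) = - \frac{3381}{2}$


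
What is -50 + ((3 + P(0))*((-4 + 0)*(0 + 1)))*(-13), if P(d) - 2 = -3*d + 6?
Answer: 522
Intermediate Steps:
P(d) = 8 - 3*d (P(d) = 2 + (-3*d + 6) = 2 + (6 - 3*d) = 8 - 3*d)
-50 + ((3 + P(0))*((-4 + 0)*(0 + 1)))*(-13) = -50 + ((3 + (8 - 3*0))*((-4 + 0)*(0 + 1)))*(-13) = -50 + ((3 + (8 + 0))*(-4*1))*(-13) = -50 + ((3 + 8)*(-4))*(-13) = -50 + (11*(-4))*(-13) = -50 - 44*(-13) = -50 + 572 = 522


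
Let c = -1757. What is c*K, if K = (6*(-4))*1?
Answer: 42168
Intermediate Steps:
K = -24 (K = -24*1 = -24)
c*K = -1757*(-24) = 42168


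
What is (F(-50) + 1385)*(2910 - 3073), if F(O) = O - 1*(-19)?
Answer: -220702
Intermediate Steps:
F(O) = 19 + O (F(O) = O + 19 = 19 + O)
(F(-50) + 1385)*(2910 - 3073) = ((19 - 50) + 1385)*(2910 - 3073) = (-31 + 1385)*(-163) = 1354*(-163) = -220702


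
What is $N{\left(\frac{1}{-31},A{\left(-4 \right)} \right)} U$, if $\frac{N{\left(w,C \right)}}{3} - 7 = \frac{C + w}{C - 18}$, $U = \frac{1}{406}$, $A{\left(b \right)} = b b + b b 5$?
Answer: $\frac{2843}{46748} \approx 0.060815$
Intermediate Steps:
$A{\left(b \right)} = 6 b^{2}$ ($A{\left(b \right)} = b^{2} + b^{2} \cdot 5 = b^{2} + 5 b^{2} = 6 b^{2}$)
$U = \frac{1}{406} \approx 0.0024631$
$N{\left(w,C \right)} = 21 + \frac{3 \left(C + w\right)}{-18 + C}$ ($N{\left(w,C \right)} = 21 + 3 \frac{C + w}{C - 18} = 21 + 3 \frac{C + w}{-18 + C} = 21 + \frac{3 \left(C + w\right)}{-18 + C}$)
$N{\left(\frac{1}{-31},A{\left(-4 \right)} \right)} U = \frac{3 \left(-126 + \frac{1}{-31} + 8 \cdot 6 \left(-4\right)^{2}\right)}{-18 + 6 \left(-4\right)^{2}} \cdot \frac{1}{406} = \frac{3 \left(-126 - \frac{1}{31} + 8 \cdot 6 \cdot 16\right)}{-18 + 6 \cdot 16} \cdot \frac{1}{406} = \frac{3 \left(-126 - \frac{1}{31} + 8 \cdot 96\right)}{-18 + 96} \cdot \frac{1}{406} = \frac{3 \left(-126 - \frac{1}{31} + 768\right)}{78} \cdot \frac{1}{406} = 3 \cdot \frac{1}{78} \cdot \frac{19901}{31} \cdot \frac{1}{406} = \frac{19901}{806} \cdot \frac{1}{406} = \frac{2843}{46748}$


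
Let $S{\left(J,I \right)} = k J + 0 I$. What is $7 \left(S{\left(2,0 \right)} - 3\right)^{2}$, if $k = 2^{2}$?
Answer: $175$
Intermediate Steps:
$k = 4$
$S{\left(J,I \right)} = 4 J$ ($S{\left(J,I \right)} = 4 J + 0 I = 4 J + 0 = 4 J$)
$7 \left(S{\left(2,0 \right)} - 3\right)^{2} = 7 \left(4 \cdot 2 - 3\right)^{2} = 7 \left(8 - 3\right)^{2} = 7 \cdot 5^{2} = 7 \cdot 25 = 175$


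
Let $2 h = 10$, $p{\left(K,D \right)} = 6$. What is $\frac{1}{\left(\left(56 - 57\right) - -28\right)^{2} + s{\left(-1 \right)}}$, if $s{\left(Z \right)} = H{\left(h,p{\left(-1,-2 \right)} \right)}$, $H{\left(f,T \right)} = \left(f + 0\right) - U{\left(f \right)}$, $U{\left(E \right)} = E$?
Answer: $\frac{1}{729} \approx 0.0013717$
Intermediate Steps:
$h = 5$ ($h = \frac{1}{2} \cdot 10 = 5$)
$H{\left(f,T \right)} = 0$ ($H{\left(f,T \right)} = \left(f + 0\right) - f = f - f = 0$)
$s{\left(Z \right)} = 0$
$\frac{1}{\left(\left(56 - 57\right) - -28\right)^{2} + s{\left(-1 \right)}} = \frac{1}{\left(\left(56 - 57\right) - -28\right)^{2} + 0} = \frac{1}{\left(-1 + \left(-2 + 30\right)\right)^{2} + 0} = \frac{1}{\left(-1 + 28\right)^{2} + 0} = \frac{1}{27^{2} + 0} = \frac{1}{729 + 0} = \frac{1}{729}$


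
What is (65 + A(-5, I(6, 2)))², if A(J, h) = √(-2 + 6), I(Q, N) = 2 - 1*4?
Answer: 4489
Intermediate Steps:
I(Q, N) = -2 (I(Q, N) = 2 - 4 = -2)
A(J, h) = 2 (A(J, h) = √4 = 2)
(65 + A(-5, I(6, 2)))² = (65 + 2)² = 67² = 4489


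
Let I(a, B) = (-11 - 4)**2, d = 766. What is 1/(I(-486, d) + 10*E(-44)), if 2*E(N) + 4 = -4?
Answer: 1/185 ≈ 0.0054054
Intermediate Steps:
I(a, B) = 225 (I(a, B) = (-15)**2 = 225)
E(N) = -4 (E(N) = -2 + (1/2)*(-4) = -2 - 2 = -4)
1/(I(-486, d) + 10*E(-44)) = 1/(225 + 10*(-4)) = 1/(225 - 40) = 1/185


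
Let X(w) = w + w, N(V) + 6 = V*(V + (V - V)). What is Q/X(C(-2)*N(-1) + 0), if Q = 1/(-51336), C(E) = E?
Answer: -1/1026720 ≈ -9.7398e-7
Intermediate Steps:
N(V) = -6 + V**2 (N(V) = -6 + V*(V + (V - V)) = -6 + V*(V + 0) = -6 + V*V = -6 + V**2)
Q = -1/51336 ≈ -1.9480e-5
X(w) = 2*w
Q/X(C(-2)*N(-1) + 0) = -1/(2*(-2*(-6 + (-1)**2) + 0))/51336 = -1/(2*(-2*(-6 + 1) + 0))/51336 = -1/(2*(-2*(-5) + 0))/51336 = -1/(2*(10 + 0))/51336 = -1/(51336*(2*10)) = -1/51336/20 = -1/51336*1/20 = -1/1026720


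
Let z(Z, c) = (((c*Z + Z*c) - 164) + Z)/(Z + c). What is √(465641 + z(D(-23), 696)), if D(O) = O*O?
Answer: √571146958/35 ≈ 682.82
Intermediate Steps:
D(O) = O²
z(Z, c) = (-164 + Z + 2*Z*c)/(Z + c) (z(Z, c) = (((Z*c + Z*c) - 164) + Z)/(Z + c) = ((2*Z*c - 164) + Z)/(Z + c) = ((-164 + 2*Z*c) + Z)/(Z + c) = (-164 + Z + 2*Z*c)/(Z + c))
√(465641 + z(D(-23), 696)) = √(465641 + (-164 + (-23)² + 2*(-23)²*696)/((-23)² + 696)) = √(465641 + (-164 + 529 + 2*529*696)/(529 + 696)) = √(465641 + (-164 + 529 + 736368)/1225) = √(465641 + (1/1225)*736733) = √(465641 + 736733/1225) = √(571146958/1225) = √571146958/35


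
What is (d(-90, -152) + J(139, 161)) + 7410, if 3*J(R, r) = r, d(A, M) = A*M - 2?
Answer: 63425/3 ≈ 21142.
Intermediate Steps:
d(A, M) = -2 + A*M
J(R, r) = r/3
(d(-90, -152) + J(139, 161)) + 7410 = ((-2 - 90*(-152)) + (⅓)*161) + 7410 = ((-2 + 13680) + 161/3) + 7410 = (13678 + 161/3) + 7410 = 41195/3 + 7410 = 63425/3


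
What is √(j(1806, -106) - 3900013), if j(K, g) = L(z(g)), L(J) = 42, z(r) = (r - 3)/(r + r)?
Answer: I*√3899971 ≈ 1974.8*I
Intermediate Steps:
z(r) = (-3 + r)/(2*r) (z(r) = (-3 + r)/((2*r)) = (-3 + r)*(1/(2*r)) = (-3 + r)/(2*r))
j(K, g) = 42
√(j(1806, -106) - 3900013) = √(42 - 3900013) = √(-3899971) = I*√3899971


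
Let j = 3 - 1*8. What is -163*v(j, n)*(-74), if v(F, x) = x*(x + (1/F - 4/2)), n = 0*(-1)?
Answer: 0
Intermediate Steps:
j = -5 (j = 3 - 8 = -5)
n = 0
v(F, x) = x*(-2 + x + 1/F) (v(F, x) = x*(x + (1/F - 4*1/2)) = x*(x + (1/F - 2)) = x*(x + (-2 + 1/F)) = x*(-2 + x + 1/F))
-163*v(j, n)*(-74) = -0*(1 - 5*(-2 + 0))/(-5)*(-74) = -0*(-1)*(1 - 5*(-2))/5*(-74) = -0*(-1)*(1 + 10)/5*(-74) = -0*(-1)*11/5*(-74) = -163*0*(-74) = 0*(-74) = 0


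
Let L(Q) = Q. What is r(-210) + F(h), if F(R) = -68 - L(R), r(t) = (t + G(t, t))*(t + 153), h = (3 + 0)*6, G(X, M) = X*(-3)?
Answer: -24026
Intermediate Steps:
G(X, M) = -3*X
h = 18 (h = 3*6 = 18)
r(t) = -2*t*(153 + t) (r(t) = (t - 3*t)*(t + 153) = (-2*t)*(153 + t) = -2*t*(153 + t))
F(R) = -68 - R
r(-210) + F(h) = 2*(-210)*(-153 - 1*(-210)) + (-68 - 1*18) = 2*(-210)*(-153 + 210) + (-68 - 18) = 2*(-210)*57 - 86 = -23940 - 86 = -24026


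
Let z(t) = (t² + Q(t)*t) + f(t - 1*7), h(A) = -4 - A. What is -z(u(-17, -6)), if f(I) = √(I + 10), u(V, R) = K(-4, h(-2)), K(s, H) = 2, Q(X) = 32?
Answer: -68 - √5 ≈ -70.236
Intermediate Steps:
u(V, R) = 2
f(I) = √(10 + I)
z(t) = t² + √(3 + t) + 32*t (z(t) = (t² + 32*t) + √(10 + (t - 1*7)) = (t² + 32*t) + √(10 + (t - 7)) = (t² + 32*t) + √(10 + (-7 + t)) = (t² + 32*t) + √(3 + t) = t² + √(3 + t) + 32*t)
-z(u(-17, -6)) = -(2² + √(3 + 2) + 32*2) = -(4 + √5 + 64) = -(68 + √5) = -68 - √5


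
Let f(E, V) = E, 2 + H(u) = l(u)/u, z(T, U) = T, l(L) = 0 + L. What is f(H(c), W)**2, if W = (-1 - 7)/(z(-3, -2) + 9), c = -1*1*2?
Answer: 1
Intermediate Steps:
l(L) = L
c = -2 (c = -1*2 = -2)
H(u) = -1 (H(u) = -2 + u/u = -2 + 1 = -1)
W = -4/3 (W = (-1 - 7)/(-3 + 9) = -8/6 = -8*1/6 = -4/3 ≈ -1.3333)
f(H(c), W)**2 = (-1)**2 = 1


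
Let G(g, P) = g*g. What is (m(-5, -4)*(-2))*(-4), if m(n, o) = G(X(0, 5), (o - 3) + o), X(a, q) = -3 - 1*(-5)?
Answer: 32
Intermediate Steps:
X(a, q) = 2 (X(a, q) = -3 + 5 = 2)
G(g, P) = g²
m(n, o) = 4 (m(n, o) = 2² = 4)
(m(-5, -4)*(-2))*(-4) = (4*(-2))*(-4) = -8*(-4) = 32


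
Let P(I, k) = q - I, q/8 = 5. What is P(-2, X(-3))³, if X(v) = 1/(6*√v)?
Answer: 74088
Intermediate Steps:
q = 40 (q = 8*5 = 40)
X(v) = 1/(6*√v)
P(I, k) = 40 - I
P(-2, X(-3))³ = (40 - 1*(-2))³ = (40 + 2)³ = 42³ = 74088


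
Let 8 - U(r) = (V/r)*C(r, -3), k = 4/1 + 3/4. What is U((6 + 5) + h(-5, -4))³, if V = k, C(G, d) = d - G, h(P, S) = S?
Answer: 8869743/2744 ≈ 3232.4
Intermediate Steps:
k = 19/4 (k = 4*1 + 3*(¼) = 4 + ¾ = 19/4 ≈ 4.7500)
V = 19/4 ≈ 4.7500
U(r) = 8 - 19*(-3 - r)/(4*r) (U(r) = 8 - 19/(4*r)*(-3 - r) = 8 - 19*(-3 - r)/(4*r))
U((6 + 5) + h(-5, -4))³ = (3*(19 + 17*((6 + 5) - 4))/(4*((6 + 5) - 4)))³ = (3*(19 + 17*(11 - 4))/(4*(11 - 4)))³ = ((¾)*(19 + 17*7)/7)³ = ((¾)*(⅐)*(19 + 119))³ = ((¾)*(⅐)*138)³ = (207/14)³ = 8869743/2744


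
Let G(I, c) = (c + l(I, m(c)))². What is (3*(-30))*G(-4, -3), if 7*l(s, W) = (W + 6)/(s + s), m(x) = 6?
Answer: -91125/98 ≈ -929.85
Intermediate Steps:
l(s, W) = (6 + W)/(14*s) (l(s, W) = ((W + 6)/(s + s))/7 = ((6 + W)/((2*s)))/7 = ((6 + W)*(1/(2*s)))/7 = ((6 + W)/(2*s))/7 = (6 + W)/(14*s))
G(I, c) = (c + 6/(7*I))² (G(I, c) = (c + (6 + 6)/(14*I))² = (c + (1/14)*12/I)² = (c + 6/(7*I))²)
(3*(-30))*G(-4, -3) = (3*(-30))*((1/49)*(6 + 7*(-4)*(-3))²/(-4)²) = -90*(6 + 84)²/(49*16) = -90*90²/(49*16) = -90*8100/(49*16) = -90*2025/196 = -91125/98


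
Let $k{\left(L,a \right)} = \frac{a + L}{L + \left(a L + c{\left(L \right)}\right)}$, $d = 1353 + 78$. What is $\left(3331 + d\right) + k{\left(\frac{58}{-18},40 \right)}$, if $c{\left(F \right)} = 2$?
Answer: $\frac{5575971}{1171} \approx 4761.7$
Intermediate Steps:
$d = 1431$
$k{\left(L,a \right)} = \frac{L + a}{2 + L + L a}$ ($k{\left(L,a \right)} = \frac{a + L}{L + \left(a L + 2\right)} = \frac{L + a}{L + \left(L a + 2\right)} = \frac{L + a}{L + \left(2 + L a\right)} = \frac{L + a}{2 + L + L a}$)
$\left(3331 + d\right) + k{\left(\frac{58}{-18},40 \right)} = \left(3331 + 1431\right) + \frac{\frac{58}{-18} + 40}{2 + \frac{58}{-18} + \frac{58}{-18} \cdot 40} = 4762 + \frac{58 \left(- \frac{1}{18}\right) + 40}{2 + 58 \left(- \frac{1}{18}\right) + 58 \left(- \frac{1}{18}\right) 40} = 4762 + \frac{- \frac{29}{9} + 40}{2 - \frac{29}{9} - \frac{1160}{9}} = 4762 + \frac{1}{2 - \frac{29}{9} - \frac{1160}{9}} \cdot \frac{331}{9} = 4762 + \frac{1}{- \frac{1171}{9}} \cdot \frac{331}{9} = 4762 - \frac{331}{1171} = \frac{5575971}{1171}$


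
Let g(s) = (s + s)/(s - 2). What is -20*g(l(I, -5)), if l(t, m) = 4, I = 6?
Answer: -80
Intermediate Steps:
g(s) = 2*s/(-2 + s) (g(s) = (2*s)/(-2 + s) = 2*s/(-2 + s))
-20*g(l(I, -5)) = -40*4/(-2 + 4) = -40*4/2 = -20*4 = -80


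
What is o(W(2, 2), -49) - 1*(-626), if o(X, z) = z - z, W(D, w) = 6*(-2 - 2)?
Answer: 626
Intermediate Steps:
W(D, w) = -24 (W(D, w) = 6*(-4) = -24)
o(X, z) = 0
o(W(2, 2), -49) - 1*(-626) = 0 - 1*(-626) = 0 + 626 = 626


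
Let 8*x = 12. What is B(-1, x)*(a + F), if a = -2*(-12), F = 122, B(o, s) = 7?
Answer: 1022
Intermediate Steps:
x = 3/2 (x = (⅛)*12 = 3/2 ≈ 1.5000)
a = 24
B(-1, x)*(a + F) = 7*(24 + 122) = 7*146 = 1022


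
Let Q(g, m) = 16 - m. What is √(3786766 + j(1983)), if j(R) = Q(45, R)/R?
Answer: √14890654386813/1983 ≈ 1946.0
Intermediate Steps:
j(R) = (16 - R)/R
√(3786766 + j(1983)) = √(3786766 + (16 - 1*1983)/1983) = √(3786766 + (16 - 1983)/1983) = √(3786766 + (1/1983)*(-1967)) = √(3786766 - 1967/1983) = √(7509155011/1983) = √14890654386813/1983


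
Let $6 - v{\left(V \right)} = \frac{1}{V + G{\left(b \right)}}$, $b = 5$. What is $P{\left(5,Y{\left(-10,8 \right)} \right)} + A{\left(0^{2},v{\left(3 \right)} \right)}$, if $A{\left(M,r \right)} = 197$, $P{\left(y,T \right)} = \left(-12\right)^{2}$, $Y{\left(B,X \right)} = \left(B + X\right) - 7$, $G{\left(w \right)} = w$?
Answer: $341$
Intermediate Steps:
$Y{\left(B,X \right)} = -7 + B + X$
$P{\left(y,T \right)} = 144$
$v{\left(V \right)} = 6 - \frac{1}{5 + V}$ ($v{\left(V \right)} = 6 - \frac{1}{V + 5} = 6 - \frac{1}{5 + V}$)
$P{\left(5,Y{\left(-10,8 \right)} \right)} + A{\left(0^{2},v{\left(3 \right)} \right)} = 144 + 197 = 341$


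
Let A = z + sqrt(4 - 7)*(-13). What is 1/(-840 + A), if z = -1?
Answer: I/(-841*I + 13*sqrt(3)) ≈ -0.0011882 + 3.1813e-5*I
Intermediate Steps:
A = -1 - 13*I*sqrt(3) (A = -1 + sqrt(4 - 7)*(-13) = -1 + sqrt(-3)*(-13) = -1 + (I*sqrt(3))*(-13) = -1 - 13*I*sqrt(3) ≈ -1.0 - 22.517*I)
1/(-840 + A) = 1/(-840 + (-1 - 13*I*sqrt(3))) = 1/(-841 - 13*I*sqrt(3))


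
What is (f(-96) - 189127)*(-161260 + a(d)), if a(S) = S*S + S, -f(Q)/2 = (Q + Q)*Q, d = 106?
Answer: 33880118738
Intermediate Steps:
f(Q) = -4*Q² (f(Q) = -2*(Q + Q)*Q = -2*2*Q*Q = -4*Q²)
a(S) = S + S² (a(S) = S² + S = S + S²)
(f(-96) - 189127)*(-161260 + a(d)) = (-4*(-96)² - 189127)*(-161260 + 106*(1 + 106)) = (-4*9216 - 189127)*(-161260 + 106*107) = (-36864 - 189127)*(-161260 + 11342) = -225991*(-149918) = 33880118738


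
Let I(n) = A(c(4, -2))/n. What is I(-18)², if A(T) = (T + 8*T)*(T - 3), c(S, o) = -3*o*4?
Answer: 63504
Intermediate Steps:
c(S, o) = -12*o
A(T) = 9*T*(-3 + T) (A(T) = (9*T)*(-3 + T) = 9*T*(-3 + T))
I(n) = 4536/n (I(n) = (9*(-12*(-2))*(-3 - 12*(-2)))/n = (9*24*(-3 + 24))/n = (9*24*21)/n = 4536/n)
I(-18)² = (4536/(-18))² = (4536*(-1/18))² = (-252)² = 63504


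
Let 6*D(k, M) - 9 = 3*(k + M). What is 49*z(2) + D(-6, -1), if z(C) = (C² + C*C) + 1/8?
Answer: 3169/8 ≈ 396.13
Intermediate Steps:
D(k, M) = 3/2 + M/2 + k/2 (D(k, M) = 3/2 + (3*(k + M))/6 = 3/2 + (3*(M + k))/6 = 3/2 + (3*M + 3*k)/6 = 3/2 + (M/2 + k/2) = 3/2 + M/2 + k/2)
z(C) = ⅛ + 2*C² (z(C) = (C² + C²) + ⅛ = 2*C² + ⅛ = ⅛ + 2*C²)
49*z(2) + D(-6, -1) = 49*(⅛ + 2*2²) + (3/2 + (½)*(-1) + (½)*(-6)) = 49*(⅛ + 2*4) + (3/2 - ½ - 3) = 49*(⅛ + 8) - 2 = 49*(65/8) - 2 = 3185/8 - 2 = 3169/8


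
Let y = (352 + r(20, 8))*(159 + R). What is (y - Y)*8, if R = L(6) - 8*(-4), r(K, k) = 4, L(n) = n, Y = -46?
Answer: 561424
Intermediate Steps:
R = 38 (R = 6 - 8*(-4) = 6 + 32 = 38)
y = 70132 (y = (352 + 4)*(159 + 38) = 356*197 = 70132)
(y - Y)*8 = (70132 - 1*(-46))*8 = (70132 + 46)*8 = 70178*8 = 561424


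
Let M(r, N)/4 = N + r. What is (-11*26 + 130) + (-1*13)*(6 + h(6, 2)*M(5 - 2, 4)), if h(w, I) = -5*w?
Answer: 10686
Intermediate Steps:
M(r, N) = 4*N + 4*r (M(r, N) = 4*(N + r) = 4*N + 4*r)
(-11*26 + 130) + (-1*13)*(6 + h(6, 2)*M(5 - 2, 4)) = (-11*26 + 130) + (-1*13)*(6 + (-5*6)*(4*4 + 4*(5 - 2))) = (-286 + 130) - 13*(6 - 30*(16 + 4*3)) = -156 - 13*(6 - 30*(16 + 12)) = -156 - 13*(6 - 30*28) = -156 - 13*(6 - 840) = -156 - 13*(-834) = -156 + 10842 = 10686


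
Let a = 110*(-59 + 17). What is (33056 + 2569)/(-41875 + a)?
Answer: -7125/9299 ≈ -0.76621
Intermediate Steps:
a = -4620 (a = 110*(-42) = -4620)
(33056 + 2569)/(-41875 + a) = (33056 + 2569)/(-41875 - 4620) = 35625/(-46495) = 35625*(-1/46495) = -7125/9299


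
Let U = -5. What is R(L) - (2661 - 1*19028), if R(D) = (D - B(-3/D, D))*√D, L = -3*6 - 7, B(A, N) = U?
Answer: 16367 - 100*I ≈ 16367.0 - 100.0*I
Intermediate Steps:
B(A, N) = -5
L = -25 (L = -18 - 7 = -25)
R(D) = √D*(5 + D) (R(D) = (D - 1*(-5))*√D = (D + 5)*√D = (5 + D)*√D = √D*(5 + D))
R(L) - (2661 - 1*19028) = √(-25)*(5 - 25) - (2661 - 1*19028) = (5*I)*(-20) - (2661 - 19028) = -100*I - 1*(-16367) = -100*I + 16367 = 16367 - 100*I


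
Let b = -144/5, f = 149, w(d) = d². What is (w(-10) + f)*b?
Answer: -35856/5 ≈ -7171.2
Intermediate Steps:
b = -144/5 (b = -144*⅕ = -144/5 ≈ -28.800)
(w(-10) + f)*b = ((-10)² + 149)*(-144/5) = (100 + 149)*(-144/5) = 249*(-144/5) = -35856/5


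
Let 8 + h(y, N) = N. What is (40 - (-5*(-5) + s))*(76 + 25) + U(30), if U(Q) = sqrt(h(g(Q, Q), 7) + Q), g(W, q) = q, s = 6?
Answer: 909 + sqrt(29) ≈ 914.38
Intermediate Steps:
h(y, N) = -8 + N
U(Q) = sqrt(-1 + Q) (U(Q) = sqrt((-8 + 7) + Q) = sqrt(-1 + Q))
(40 - (-5*(-5) + s))*(76 + 25) + U(30) = (40 - (-5*(-5) + 6))*(76 + 25) + sqrt(-1 + 30) = (40 - (25 + 6))*101 + sqrt(29) = (40 - 1*31)*101 + sqrt(29) = (40 - 31)*101 + sqrt(29) = 9*101 + sqrt(29) = 909 + sqrt(29)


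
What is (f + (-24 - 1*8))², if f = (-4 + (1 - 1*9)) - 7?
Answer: 2601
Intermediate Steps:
f = -19 (f = (-4 + (1 - 9)) - 7 = (-4 - 8) - 7 = -12 - 7 = -19)
(f + (-24 - 1*8))² = (-19 + (-24 - 1*8))² = (-19 + (-24 - 8))² = (-19 - 32)² = (-51)² = 2601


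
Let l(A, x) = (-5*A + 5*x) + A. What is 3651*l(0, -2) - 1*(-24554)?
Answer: -11956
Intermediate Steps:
l(A, x) = -4*A + 5*x
3651*l(0, -2) - 1*(-24554) = 3651*(-4*0 + 5*(-2)) - 1*(-24554) = 3651*(0 - 10) + 24554 = 3651*(-10) + 24554 = -36510 + 24554 = -11956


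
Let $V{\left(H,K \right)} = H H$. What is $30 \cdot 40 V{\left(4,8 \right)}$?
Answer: $19200$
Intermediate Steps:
$V{\left(H,K \right)} = H^{2}$
$30 \cdot 40 V{\left(4,8 \right)} = 30 \cdot 40 \cdot 4^{2} = 1200 \cdot 16 = 19200$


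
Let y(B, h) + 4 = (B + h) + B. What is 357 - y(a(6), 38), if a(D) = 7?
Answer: 309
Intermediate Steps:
y(B, h) = -4 + h + 2*B (y(B, h) = -4 + ((B + h) + B) = -4 + (h + 2*B) = -4 + h + 2*B)
357 - y(a(6), 38) = 357 - (-4 + 38 + 2*7) = 357 - (-4 + 38 + 14) = 357 - 1*48 = 357 - 48 = 309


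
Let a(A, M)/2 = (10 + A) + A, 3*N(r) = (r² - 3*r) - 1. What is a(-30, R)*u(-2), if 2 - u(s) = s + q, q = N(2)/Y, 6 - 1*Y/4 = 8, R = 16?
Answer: -775/2 ≈ -387.50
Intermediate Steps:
Y = -8 (Y = 24 - 4*8 = 24 - 32 = -8)
N(r) = -⅓ - r + r²/3 (N(r) = ((r² - 3*r) - 1)/3 = (-1 + r² - 3*r)/3 = -⅓ - r + r²/3)
a(A, M) = 20 + 4*A (a(A, M) = 2*((10 + A) + A) = 2*(10 + 2*A) = 20 + 4*A)
q = ⅛ (q = (-⅓ - 1*2 + (⅓)*2²)/(-8) = (-⅓ - 2 + (⅓)*4)*(-⅛) = (-⅓ - 2 + 4/3)*(-⅛) = -1*(-⅛) = ⅛ ≈ 0.12500)
u(s) = 15/8 - s (u(s) = 2 - (s + ⅛) = 2 - (⅛ + s) = 2 + (-⅛ - s) = 15/8 - s)
a(-30, R)*u(-2) = (20 + 4*(-30))*(15/8 - 1*(-2)) = (20 - 120)*(15/8 + 2) = -100*31/8 = -775/2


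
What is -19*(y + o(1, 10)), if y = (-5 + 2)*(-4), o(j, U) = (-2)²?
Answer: -304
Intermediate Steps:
o(j, U) = 4
y = 12 (y = -3*(-4) = 12)
-19*(y + o(1, 10)) = -19*(12 + 4) = -19*16 = -304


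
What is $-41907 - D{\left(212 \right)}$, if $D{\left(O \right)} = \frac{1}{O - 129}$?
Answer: $- \frac{3478282}{83} \approx -41907.0$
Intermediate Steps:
$D{\left(O \right)} = \frac{1}{-129 + O}$
$-41907 - D{\left(212 \right)} = -41907 - \frac{1}{-129 + 212} = -41907 - \frac{1}{83} = - \frac{3478282}{83}$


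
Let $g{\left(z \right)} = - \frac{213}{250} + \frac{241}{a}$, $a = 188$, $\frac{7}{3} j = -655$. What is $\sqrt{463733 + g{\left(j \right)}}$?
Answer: $\frac{\sqrt{2560967866705}}{2350} \approx 680.98$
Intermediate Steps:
$j = - \frac{1965}{7}$ ($j = \frac{3}{7} \left(-655\right) = - \frac{1965}{7} \approx -280.71$)
$g{\left(z \right)} = \frac{10103}{23500}$ ($g{\left(z \right)} = - \frac{213}{250} + \frac{241}{188} = \frac{10103}{23500}$)
$\sqrt{463733 + g{\left(j \right)}} = \sqrt{463733 + \frac{10103}{23500}} = \sqrt{\frac{10897735603}{23500}} = \frac{\sqrt{2560967866705}}{2350}$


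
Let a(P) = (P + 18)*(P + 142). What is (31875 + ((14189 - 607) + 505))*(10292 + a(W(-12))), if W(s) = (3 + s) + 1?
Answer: 534629984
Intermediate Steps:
W(s) = 4 + s
a(P) = (18 + P)*(142 + P)
(31875 + ((14189 - 607) + 505))*(10292 + a(W(-12))) = (31875 + ((14189 - 607) + 505))*(10292 + (2556 + (4 - 12)**2 + 160*(4 - 12))) = (31875 + (13582 + 505))*(10292 + (2556 + (-8)**2 + 160*(-8))) = (31875 + 14087)*(10292 + (2556 + 64 - 1280)) = 45962*(10292 + 1340) = 45962*11632 = 534629984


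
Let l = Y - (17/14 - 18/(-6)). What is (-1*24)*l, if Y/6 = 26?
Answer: -25500/7 ≈ -3642.9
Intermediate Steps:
Y = 156 (Y = 6*26 = 156)
l = 2125/14 (l = 156 - (17/14 - 18/(-6)) = 156 - (17*(1/14) - 18*(-⅙)) = 156 - (17/14 + 3) = 156 - 1*59/14 = 156 - 59/14 = 2125/14 ≈ 151.79)
(-1*24)*l = -1*24*(2125/14) = -24*2125/14 = -25500/7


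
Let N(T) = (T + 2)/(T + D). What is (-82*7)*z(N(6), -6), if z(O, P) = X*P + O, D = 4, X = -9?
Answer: -157276/5 ≈ -31455.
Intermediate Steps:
N(T) = (2 + T)/(4 + T) (N(T) = (T + 2)/(T + 4) = (2 + T)/(4 + T))
z(O, P) = O - 9*P (z(O, P) = -9*P + O = O - 9*P)
(-82*7)*z(N(6), -6) = (-82*7)*((2 + 6)/(4 + 6) - 9*(-6)) = -574*(8/10 + 54) = -574*((1/10)*8 + 54) = -574*(4/5 + 54) = -574*274/5 = -157276/5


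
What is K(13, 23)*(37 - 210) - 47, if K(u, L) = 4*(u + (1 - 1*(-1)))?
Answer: -10427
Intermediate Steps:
K(u, L) = 8 + 4*u (K(u, L) = 4*(u + (1 + 1)) = 4*(u + 2) = 4*(2 + u) = 8 + 4*u)
K(13, 23)*(37 - 210) - 47 = (8 + 4*13)*(37 - 210) - 47 = (8 + 52)*(-173) - 47 = 60*(-173) - 47 = -10380 - 47 = -10427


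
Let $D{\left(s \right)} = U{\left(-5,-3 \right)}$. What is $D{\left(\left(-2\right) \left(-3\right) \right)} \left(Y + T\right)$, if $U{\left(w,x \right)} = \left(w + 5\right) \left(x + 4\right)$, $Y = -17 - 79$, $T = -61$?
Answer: $0$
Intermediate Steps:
$Y = -96$
$U{\left(w,x \right)} = \left(4 + x\right) \left(5 + w\right)$ ($U{\left(w,x \right)} = \left(5 + w\right) \left(4 + x\right) = \left(4 + x\right) \left(5 + w\right)$)
$D{\left(s \right)} = 0$ ($D{\left(s \right)} = 20 + 4 \left(-5\right) + 5 \left(-3\right) - -15 = 20 - 20 - 15 + 15 = 0$)
$D{\left(\left(-2\right) \left(-3\right) \right)} \left(Y + T\right) = 0 \left(-96 - 61\right) = 0 \left(-157\right) = 0$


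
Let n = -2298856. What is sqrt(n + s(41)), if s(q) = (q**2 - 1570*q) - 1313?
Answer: I*sqrt(2362858) ≈ 1537.2*I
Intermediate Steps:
s(q) = -1313 + q**2 - 1570*q
sqrt(n + s(41)) = sqrt(-2298856 + (-1313 + 41**2 - 1570*41)) = sqrt(-2298856 + (-1313 + 1681 - 64370)) = sqrt(-2298856 - 64002) = sqrt(-2362858) = I*sqrt(2362858)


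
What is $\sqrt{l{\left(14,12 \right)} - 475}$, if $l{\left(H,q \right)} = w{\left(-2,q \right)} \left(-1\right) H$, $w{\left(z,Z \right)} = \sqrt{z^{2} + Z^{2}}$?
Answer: $\sqrt{-475 - 28 \sqrt{37}} \approx 25.403 i$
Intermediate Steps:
$w{\left(z,Z \right)} = \sqrt{Z^{2} + z^{2}}$
$l{\left(H,q \right)} = - H \sqrt{4 + q^{2}}$ ($l{\left(H,q \right)} = \sqrt{q^{2} + \left(-2\right)^{2}} \left(-1\right) H = \sqrt{q^{2} + 4} \left(-1\right) H = \sqrt{4 + q^{2}} \left(-1\right) H = - \sqrt{4 + q^{2}} H = - H \sqrt{4 + q^{2}}$)
$\sqrt{l{\left(14,12 \right)} - 475} = \sqrt{\left(-1\right) 14 \sqrt{4 + 12^{2}} - 475} = \sqrt{\left(-1\right) 14 \sqrt{4 + 144} - 475} = \sqrt{\left(-1\right) 14 \sqrt{148} - 475} = \sqrt{\left(-1\right) 14 \cdot 2 \sqrt{37} - 475} = \sqrt{- 28 \sqrt{37} - 475} = \sqrt{-475 - 28 \sqrt{37}}$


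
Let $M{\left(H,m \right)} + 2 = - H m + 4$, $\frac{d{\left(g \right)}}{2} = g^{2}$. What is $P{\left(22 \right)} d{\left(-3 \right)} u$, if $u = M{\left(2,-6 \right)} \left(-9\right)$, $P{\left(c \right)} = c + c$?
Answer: $-99792$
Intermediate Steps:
$P{\left(c \right)} = 2 c$
$d{\left(g \right)} = 2 g^{2}$
$M{\left(H,m \right)} = 2 - H m$ ($M{\left(H,m \right)} = -2 + \left(- H m + 4\right) = -2 - \left(-4 + H m\right) = 2 - H m$)
$u = -126$ ($u = \left(2 - 2 \left(-6\right)\right) \left(-9\right) = \left(2 + 12\right) \left(-9\right) = 14 \left(-9\right) = -126$)
$P{\left(22 \right)} d{\left(-3 \right)} u = 2 \cdot 22 \cdot 2 \left(-3\right)^{2} \left(-126\right) = 44 \cdot 2 \cdot 9 \left(-126\right) = 44 \cdot 18 \left(-126\right) = 792 \left(-126\right) = -99792$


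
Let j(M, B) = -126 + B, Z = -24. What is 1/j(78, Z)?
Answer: -1/150 ≈ -0.0066667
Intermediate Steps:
1/j(78, Z) = 1/(-126 - 24) = 1/(-150) = -1/150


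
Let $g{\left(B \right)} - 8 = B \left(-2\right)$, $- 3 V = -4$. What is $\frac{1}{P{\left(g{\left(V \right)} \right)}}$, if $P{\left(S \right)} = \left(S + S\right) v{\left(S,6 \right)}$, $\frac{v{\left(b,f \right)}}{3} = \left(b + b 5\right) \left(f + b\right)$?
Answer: $\frac{3}{34816} \approx 8.6167 \cdot 10^{-5}$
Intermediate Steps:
$v{\left(b,f \right)} = 18 b \left(b + f\right)$ ($v{\left(b,f \right)} = 3 \left(b + b 5\right) \left(f + b\right) = 3 \left(b + 5 b\right) \left(b + f\right) = 3 \cdot 6 b \left(b + f\right) = 18 b \left(b + f\right)$)
$V = \frac{4}{3}$ ($V = \left(- \frac{1}{3}\right) \left(-4\right) = \frac{4}{3} \approx 1.3333$)
$g{\left(B \right)} = 8 - 2 B$ ($g{\left(B \right)} = 8 + B \left(-2\right) = 8 - 2 B$)
$P{\left(S \right)} = 36 S^{2} \left(6 + S\right)$ ($P{\left(S \right)} = \left(S + S\right) 18 S \left(S + 6\right) = 2 S 18 S \left(6 + S\right) = 36 S^{2} \left(6 + S\right)$)
$\frac{1}{P{\left(g{\left(V \right)} \right)}} = \frac{1}{36 \left(8 - \frac{8}{3}\right)^{2} \left(6 + \left(8 - \frac{8}{3}\right)\right)} = \frac{1}{36 \left(\frac{16}{3}\right)^{2} \left(6 + \frac{16}{3}\right)} = \frac{1}{36 \cdot \frac{256}{9} \cdot \frac{34}{3}} = \frac{1}{\frac{34816}{3}} = \frac{3}{34816}$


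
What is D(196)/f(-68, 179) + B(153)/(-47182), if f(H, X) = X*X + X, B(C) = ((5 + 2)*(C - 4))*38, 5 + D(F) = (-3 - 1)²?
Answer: -638244239/760102020 ≈ -0.83968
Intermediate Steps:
D(F) = 11 (D(F) = -5 + (-3 - 1)² = -5 + (-4)² = -5 + 16 = 11)
B(C) = -1064 + 266*C (B(C) = (7*(-4 + C))*38 = (-28 + 7*C)*38 = -1064 + 266*C)
f(H, X) = X + X² (f(H, X) = X² + X = X + X²)
D(196)/f(-68, 179) + B(153)/(-47182) = 11/((179*(1 + 179))) + (-1064 + 266*153)/(-47182) = 11/((179*180)) + (-1064 + 40698)*(-1/47182) = 11/32220 + 39634*(-1/47182) = 11*(1/32220) - 19817/23591 = 11/32220 - 19817/23591 = -638244239/760102020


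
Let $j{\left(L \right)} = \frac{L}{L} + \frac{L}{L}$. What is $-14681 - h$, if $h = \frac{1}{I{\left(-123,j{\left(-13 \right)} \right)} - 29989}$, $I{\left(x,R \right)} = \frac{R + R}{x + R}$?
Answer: $- \frac{53272548192}{3628673} \approx -14681.0$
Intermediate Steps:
$j{\left(L \right)} = 2$ ($j{\left(L \right)} = 1 + 1 = 2$)
$I{\left(x,R \right)} = \frac{2 R}{R + x}$
$h = - \frac{121}{3628673}$ ($h = \frac{1}{2 \cdot 2 \frac{1}{2 - 123} - 29989} = \frac{1}{2 \cdot 2 \frac{1}{-121} - 29989} = \frac{1}{2 \cdot 2 \left(- \frac{1}{121}\right) - 29989} = \frac{1}{- \frac{4}{121} - 29989} = \frac{1}{- \frac{3628673}{121}} = - \frac{121}{3628673} \approx -3.3346 \cdot 10^{-5}$)
$-14681 - h = -14681 - - \frac{121}{3628673} = -14681 + \frac{121}{3628673} = - \frac{53272548192}{3628673}$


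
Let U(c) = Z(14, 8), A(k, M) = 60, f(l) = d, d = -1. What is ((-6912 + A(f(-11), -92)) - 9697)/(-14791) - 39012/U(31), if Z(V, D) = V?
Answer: -41199629/14791 ≈ -2785.5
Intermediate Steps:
f(l) = -1
U(c) = 14
((-6912 + A(f(-11), -92)) - 9697)/(-14791) - 39012/U(31) = ((-6912 + 60) - 9697)/(-14791) - 39012/14 = (-6852 - 9697)*(-1/14791) - 39012*1/14 = -16549*(-1/14791) - 19506/7 = 16549/14791 - 19506/7 = -41199629/14791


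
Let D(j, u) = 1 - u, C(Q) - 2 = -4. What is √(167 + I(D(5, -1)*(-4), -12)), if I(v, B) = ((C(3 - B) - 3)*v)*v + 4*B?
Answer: I*√201 ≈ 14.177*I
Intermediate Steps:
C(Q) = -2 (C(Q) = 2 - 4 = -2)
I(v, B) = -5*v² + 4*B (I(v, B) = ((-2 - 3)*v)*v + 4*B = (-5*v)*v + 4*B = -5*v² + 4*B)
√(167 + I(D(5, -1)*(-4), -12)) = √(167 + (-5*16*(1 - 1*(-1))² + 4*(-12))) = √(167 + (-5*16*(1 + 1)² - 48)) = √(167 + (-5*(2*(-4))² - 48)) = √(167 + (-5*(-8)² - 48)) = √(167 + (-5*64 - 48)) = √(167 + (-320 - 48)) = √(167 - 368) = √(-201) = I*√201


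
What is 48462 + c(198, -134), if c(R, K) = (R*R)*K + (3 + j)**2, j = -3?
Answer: -5204874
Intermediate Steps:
c(R, K) = K*R**2 (c(R, K) = (R*R)*K + (3 - 3)**2 = R**2*K + 0**2 = K*R**2 + 0 = K*R**2)
48462 + c(198, -134) = 48462 - 134*198**2 = 48462 - 134*39204 = 48462 - 5253336 = -5204874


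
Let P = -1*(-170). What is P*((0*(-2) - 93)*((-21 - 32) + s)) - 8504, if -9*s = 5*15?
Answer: 961176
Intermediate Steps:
s = -25/3 (s = -5*15/9 = -1/9*75 = -25/3 ≈ -8.3333)
P = 170
P*((0*(-2) - 93)*((-21 - 32) + s)) - 8504 = 170*((0*(-2) - 93)*((-21 - 32) - 25/3)) - 8504 = 170*((0 - 93)*(-53 - 25/3)) - 8504 = 170*(-93*(-184/3)) - 8504 = 170*5704 - 8504 = 969680 - 8504 = 961176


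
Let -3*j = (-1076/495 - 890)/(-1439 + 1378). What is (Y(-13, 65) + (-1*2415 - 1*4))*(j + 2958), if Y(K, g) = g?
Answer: -57246884056/8235 ≈ -6.9517e+6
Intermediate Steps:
j = -441626/90585 (j = -(-1076/495 - 890)/(3*(-1439 + 1378)) = -(-1076*1/495 - 890)/(3*(-61)) = -(-1076/495 - 890)*(-1)/(3*61) = -(-441626)*(-1)/(1485*61) = -⅓*441626/30195 = -441626/90585 ≈ -4.8753)
(Y(-13, 65) + (-1*2415 - 1*4))*(j + 2958) = (65 + (-1*2415 - 1*4))*(-441626/90585 + 2958) = (65 + (-2415 - 4))*(267508804/90585) = (65 - 2419)*(267508804/90585) = -2354*267508804/90585 = -57246884056/8235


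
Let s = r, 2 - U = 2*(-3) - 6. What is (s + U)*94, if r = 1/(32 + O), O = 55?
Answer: 114586/87 ≈ 1317.1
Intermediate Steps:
r = 1/87 (r = 1/(32 + 55) = 1/87 ≈ 0.011494)
U = 14 (U = 2 - (2*(-3) - 6) = 2 - (-6 - 6) = 2 - 1*(-12) = 2 + 12 = 14)
s = 1/87 ≈ 0.011494
(s + U)*94 = (1/87 + 14)*94 = (1219/87)*94 = 114586/87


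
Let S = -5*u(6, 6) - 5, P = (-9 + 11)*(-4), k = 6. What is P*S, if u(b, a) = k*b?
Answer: 1480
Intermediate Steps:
P = -8 (P = 2*(-4) = -8)
u(b, a) = 6*b
S = -185 (S = -30*6 - 5 = -5*36 - 5 = -180 - 5 = -185)
P*S = -8*(-185) = 1480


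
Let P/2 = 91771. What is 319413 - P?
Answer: 135871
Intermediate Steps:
P = 183542 (P = 2*91771 = 183542)
319413 - P = 319413 - 1*183542 = 319413 - 183542 = 135871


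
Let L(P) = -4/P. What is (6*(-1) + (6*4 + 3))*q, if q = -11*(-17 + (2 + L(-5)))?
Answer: 16401/5 ≈ 3280.2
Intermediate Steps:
q = 781/5 (q = -11*(-17 + (2 - 4/(-5))) = -11*(-17 + (2 - 4*(-⅕))) = -11*(-17 + (2 + ⅘)) = -11*(-17 + 14/5) = -11*(-71/5) = 781/5 ≈ 156.20)
(6*(-1) + (6*4 + 3))*q = (6*(-1) + (6*4 + 3))*(781/5) = (-6 + (24 + 3))*(781/5) = (-6 + 27)*(781/5) = 21*(781/5) = 16401/5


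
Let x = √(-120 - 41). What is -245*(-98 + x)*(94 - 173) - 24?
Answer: -1896814 + 19355*I*√161 ≈ -1.8968e+6 + 2.4559e+5*I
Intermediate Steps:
x = I*√161 (x = √(-161) = I*√161 ≈ 12.689*I)
-245*(-98 + x)*(94 - 173) - 24 = -245*(-98 + I*√161)*(94 - 173) - 24 = -245*(-98 + I*√161)*(-79) - 24 = -245*(7742 - 79*I*√161) - 24 = (-1896790 + 19355*I*√161) - 24 = -1896814 + 19355*I*√161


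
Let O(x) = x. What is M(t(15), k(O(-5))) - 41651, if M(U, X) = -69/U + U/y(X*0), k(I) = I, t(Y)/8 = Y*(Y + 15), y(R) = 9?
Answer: -49501223/1200 ≈ -41251.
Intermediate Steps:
t(Y) = 8*Y*(15 + Y) (t(Y) = 8*(Y*(Y + 15)) = 8*(Y*(15 + Y)) = 8*Y*(15 + Y))
M(U, X) = -69/U + U/9
M(t(15), k(O(-5))) - 41651 = (-69*1/(120*(15 + 15)) + (8*15*(15 + 15))/9) - 41651 = (-69/(8*15*30) + (8*15*30)/9) - 41651 = (-69/3600 + (1/9)*3600) - 41651 = (-69*1/3600 + 400) - 41651 = (-23/1200 + 400) - 41651 = 479977/1200 - 41651 = -49501223/1200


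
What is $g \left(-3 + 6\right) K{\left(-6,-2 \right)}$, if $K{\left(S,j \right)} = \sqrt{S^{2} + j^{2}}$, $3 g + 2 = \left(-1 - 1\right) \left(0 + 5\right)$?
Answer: $- 24 \sqrt{10} \approx -75.895$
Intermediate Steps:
$g = -4$ ($g = - \frac{2}{3} + \frac{\left(-1 - 1\right) \left(0 + 5\right)}{3} = - \frac{2}{3} + \frac{\left(-2\right) 5}{3} = - \frac{2}{3} + \frac{1}{3} \left(-10\right) = - \frac{2}{3} - \frac{10}{3} = -4$)
$g \left(-3 + 6\right) K{\left(-6,-2 \right)} = - 4 \left(-3 + 6\right) \sqrt{\left(-6\right)^{2} + \left(-2\right)^{2}} = \left(-4\right) 3 \sqrt{36 + 4} = - 12 \sqrt{40} = - 12 \cdot 2 \sqrt{10} = - 24 \sqrt{10}$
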